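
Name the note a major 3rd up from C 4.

Three letter names up from C: E.
A major third is 4 semitones; 4 semitones up from C4 gives E4.

E 4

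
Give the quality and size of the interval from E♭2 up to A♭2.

E to A spans four letter names (E-F-G-A), so the interval is some kind of fourth.
The perfect fourth spans 5 semitones, and Eb2 to Ab2 is exactly 5 semitones — so this is a perfect fourth.

perfect 4th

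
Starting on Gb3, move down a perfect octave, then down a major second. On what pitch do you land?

Down a perfect octave from Gb3: Gb2 (12 semitones down).
Down a major second from Gb2: Fb2 (2 semitones down).

Fb2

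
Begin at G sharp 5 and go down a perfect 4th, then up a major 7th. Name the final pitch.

A perfect fourth down from G#5 is D#5.
Up a major seventh from D#5: C##6 (11 semitones up).

C double-sharp 6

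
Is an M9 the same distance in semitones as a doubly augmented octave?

Yes

Both span 14 semitones: a major ninth and a doubly augmented octave are the same chromatic distance.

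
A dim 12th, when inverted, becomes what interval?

First reduce the compound diminished twelfth to its simple form, a diminished fifth.
The rule of nine gives the new number: 9 − 5 = 4, so a fifth becomes a fourth.
And diminished becomes augmented under inversion, so we get an augmented fourth.

augmented fourth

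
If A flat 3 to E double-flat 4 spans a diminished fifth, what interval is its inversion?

A4

The rule of nine gives the new number: 9 − 5 = 4, so a fifth becomes a fourth.
The quality also flips — diminished becomes augmented — giving an augmented fourth.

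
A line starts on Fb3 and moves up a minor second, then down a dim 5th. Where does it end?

Fb3 up a minor second → Gbb3 (1 semitone).
Gbb3 down a diminished fifth → Cb3 (6 semitones).

Cb3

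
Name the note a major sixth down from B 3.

The sixth takes the letter from B down to D.
A major sixth is 9 semitones; 9 semitones down from B3 gives D3.

D 3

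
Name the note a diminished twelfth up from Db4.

Abb5

The twelfth's letter: D up five letter names plus an octave → A.
A diminished twelfth is 18 semitones; 18 semitones up from Db4 gives Abb5.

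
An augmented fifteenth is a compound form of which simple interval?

Take out an octave (7 from the number): 15 − 7 = 8.
Quality carries through unchanged, so the simple form is an augmented octave.

A8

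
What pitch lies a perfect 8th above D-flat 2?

D-flat 3

The letter stays D (same as the start), shifted an octave up.
A perfect octave spans 12 semitones, so from Db2 the target pitch is Db3.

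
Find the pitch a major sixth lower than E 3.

G 2

The sixth takes the letter from E down to G.
A major sixth spans 9 semitones, so from E3 the target pitch is G2.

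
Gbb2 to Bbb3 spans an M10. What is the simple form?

Subtracting seven from the interval number removes an octave: 10 − 7 = 3.
That makes a major tenth a compound major third — an octave plus a major third.

major 3rd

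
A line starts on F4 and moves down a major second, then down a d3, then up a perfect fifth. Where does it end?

A major second down from F4 is Eb4.
Down a diminished third from Eb4: C#4 (2 semitones down).
A perfect fifth up from C#4 is G#4.

G#4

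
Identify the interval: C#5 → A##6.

C to A spans six letter names (C-D-E-F-G-A), plus an octave, so the interval is some kind of thirteenth.
C#5 to A##6 spans 22 semitones — one semitone wider than the major thirteenth (21) — giving an augmented thirteenth.
(Equivalently, a compound augmented sixth: an augmented sixth plus an octave.)

A13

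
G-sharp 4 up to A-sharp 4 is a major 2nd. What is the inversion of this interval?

minor seventh

The rule of nine gives the new number: 9 − 2 = 7, so a second becomes a seventh.
Quality inverts too: major becomes minor. That makes the inversion a minor seventh.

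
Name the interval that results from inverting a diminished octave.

augmented unison

Interval numbers invert to sum to nine: 8 + 1 = 9, so an octave inverts to a unison.
The quality also flips — diminished becomes augmented — giving an augmented unison.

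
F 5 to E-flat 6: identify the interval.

minor seventh

F to E spans seven letter names (F-G-A-B-C-D-E), so the interval is some kind of seventh.
F5 to Eb6 is 10 semitones, a half step short of the major seventh (11), so this is minor.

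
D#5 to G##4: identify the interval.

Descending from D#5 to G##4 is the same interval as ascending G##4 to D#5.
G to D spans five letter names (G-A-B-C-D), so the interval is some kind of fifth.
A perfect fifth would be 7 semitones; G##4 to D#5 is 6, one semitone narrower, so the interval is diminished.

diminished fifth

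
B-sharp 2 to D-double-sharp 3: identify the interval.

major third

B to D spans three letter names (B-C-D): a third.
B#2 to D##3 is 4 semitones, matching the major third exactly, so the quality is major.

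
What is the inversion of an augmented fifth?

Inverted interval numbers add to nine, so a fifth pairs with a fourth (5 + 4 = 9).
And augmented becomes diminished under inversion, so we get a diminished fourth.

d4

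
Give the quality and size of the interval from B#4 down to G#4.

Descending from B#4 to G#4 is the same interval as ascending G#4 to B#4.
G to B spans three letter names (G-A-B): a third.
Counting semitones, G#4→B#4 is 4, which is the major third.

M3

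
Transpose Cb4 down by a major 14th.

Dbb2

Seven letters down from C (plus an octave) reaches D.
A major fourteenth is 23 semitones; 23 semitones down from Cb4 gives Dbb2.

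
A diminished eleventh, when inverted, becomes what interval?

First reduce the compound diminished eleventh to its simple form, a diminished fourth.
Interval numbers invert to sum to nine: 4 + 5 = 9, so a fourth inverts to a fifth.
And diminished becomes augmented under inversion, so we get an augmented fifth.

A5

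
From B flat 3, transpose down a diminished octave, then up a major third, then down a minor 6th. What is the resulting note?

F double-sharp 2

Down a diminished octave from Bb3: B2 (11 semitones down).
A major third up from B2 is D#3.
D#3 down a minor sixth → F##2 (8 semitones).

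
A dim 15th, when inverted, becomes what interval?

augmented unison

First reduce the compound diminished fifteenth to its simple form, a diminished octave.
Interval numbers invert to sum to nine: 8 + 1 = 9, so an octave inverts to a unison.
Quality inverts too: diminished becomes augmented. That makes the inversion an augmented unison.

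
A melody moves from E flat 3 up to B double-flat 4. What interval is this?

diminished twelfth

E to B spans five letter names (E-F-G-A-B), plus an octave — that makes it a twelfth of some quality.
The perfect twelfth is 19 semitones; here we have 18, one semitone narrower: diminished.
(Equivalently, a compound diminished fifth: a diminished fifth plus an octave.)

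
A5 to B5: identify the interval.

M2

A to B spans two letter names (A-B), so the interval is some kind of second.
Counting semitones, A5→B5 is 2, which is the major second.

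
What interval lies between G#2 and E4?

G to E spans six letter names (G-A-B-C-D-E), plus an octave — that makes it a thirteenth of some quality.
At 20 semitones, G#2→E4 falls one short of a major thirteenth: minor.
(Equivalently, a compound minor sixth: a minor sixth plus an octave.)

minor thirteenth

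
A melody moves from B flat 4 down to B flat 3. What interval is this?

perfect octave

Descending from Bb4 to Bb3 is the same interval as ascending Bb3 to Bb4.
B to B is the same letter name, plus an octave: an octave.
Counting semitones, Bb3→Bb4 is 12, which is the perfect octave.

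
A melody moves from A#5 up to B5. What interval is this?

minor 2nd

A to B spans two letter names (A-B) — that makes it a second of some quality.
At 1 semitone, A#5→B5 falls one short of a major second: minor.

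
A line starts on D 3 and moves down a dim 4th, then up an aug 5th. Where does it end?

D3 down a diminished fourth → A#2 (4 semitones).
Up an augmented fifth from A#2: E##3 (8 semitones up).

E double-sharp 3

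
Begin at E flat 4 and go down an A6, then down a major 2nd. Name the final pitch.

F double-flat 3

Eb4 down an augmented sixth → Gbb3 (10 semitones).
Gbb3 down a major second → Fbb3 (2 semitones).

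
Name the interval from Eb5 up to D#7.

augmented fourteenth

E to D spans seven letter names (E-F-G-A-B-C-D), plus an octave — that makes it a fourteenth of some quality.
The major fourteenth is 23 semitones; here we have 24, one semitone wider: augmented.
(Equivalently, a compound augmented seventh: an augmented seventh plus an octave.)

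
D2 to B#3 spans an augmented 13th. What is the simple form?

A6

Each octave removed subtracts seven from the number: 13 − 7 = 6.
So an augmented thirteenth is an octave plus an augmented sixth. The quality is unchanged.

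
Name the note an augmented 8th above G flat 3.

G 4

For an octave the letter name doesn't change: still G, an octave up.
An augmented octave is 13 semitones; 13 semitones up from Gb3 gives G4.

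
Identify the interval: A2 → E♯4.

augmented twelfth

A to E spans five letter names (A-B-C-D-E), plus an octave — that makes it a twelfth of some quality.
The perfect twelfth is 19 semitones; here we have 20, one semitone wider: augmented.
(Equivalently, a compound augmented fifth: an augmented fifth plus an octave.)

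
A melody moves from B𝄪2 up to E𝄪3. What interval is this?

B to E spans four letter names (B-C-D-E) — that makes it a fourth of some quality.
Counting semitones, B##2→E##3 is 5, which is the perfect fourth.

perfect fourth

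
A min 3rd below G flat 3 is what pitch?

E flat 3

The third takes the letter from G down to E.
A minor third is 3 semitones; 3 semitones down from Gb3 gives Eb3.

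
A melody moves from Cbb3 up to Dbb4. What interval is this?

C to D spans two letter names (C-D), plus an octave, so the interval is some kind of ninth.
The major ninth spans 14 semitones, and Cbb3 to Dbb4 is exactly 14 semitones — so this is a major ninth.
(Equivalently, a compound major second: a major second plus an octave.)

M9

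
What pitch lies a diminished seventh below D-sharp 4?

E-double-sharp 3

Counting seven letter names down from D lands on E.
Moving 9 semitones down from D#4 (the size of a diminished seventh) reaches E##3.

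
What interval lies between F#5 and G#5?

M2

F to G spans two letter names (F-G): a second.
Counting semitones, F#5→G#5 is 2, which is the major second.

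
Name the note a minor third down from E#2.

Three letter names down from E: C.
Moving 3 semitones down from E#2 (the size of a minor third) reaches C##2.

C##2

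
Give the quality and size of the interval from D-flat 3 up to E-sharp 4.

AA9

D to E spans two letter names (D-E), plus an octave, so the interval is some kind of ninth.
Db3 to E#4 spans 16 semitones — two semitones wider than the major ninth (14) — giving a doubly augmented ninth.
(Equivalently, a compound doubly augmented second: a doubly augmented second plus an octave.)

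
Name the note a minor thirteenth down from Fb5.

Ab3

Six letters down from F (plus an octave) reaches A.
A minor thirteenth spans 20 semitones, so from Fb5 the target pitch is Ab3.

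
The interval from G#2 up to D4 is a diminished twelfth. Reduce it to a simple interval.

diminished fifth

Subtracting seven from the interval number removes an octave: 12 − 7 = 5.
So a diminished twelfth is an octave plus a diminished fifth. The quality is unchanged.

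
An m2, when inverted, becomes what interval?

The rule of nine gives the new number: 9 − 2 = 7, so a second becomes a seventh.
And minor becomes major under inversion, so we get a major seventh.

M7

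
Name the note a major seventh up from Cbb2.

The seventh takes the letter from C up to B.
A major seventh spans 11 semitones, so from Cbb2 the target pitch is Bbb2.

Bbb2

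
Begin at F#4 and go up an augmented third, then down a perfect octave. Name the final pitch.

An augmented third up from F#4 is A##4.
A perfect octave down from A##4 is A##3.

A##3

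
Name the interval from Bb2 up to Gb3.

B to G spans six letter names (B-C-D-E-F-G), so the interval is some kind of sixth.
A major sixth would be 9 semitones, but Bb2 to Gb3 is 8 — one semitone narrower, making it a minor sixth.

m6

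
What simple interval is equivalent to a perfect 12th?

Each octave removed subtracts seven from the number: 12 − 7 = 5.
Quality carries through unchanged, so the simple form is a perfect fifth.

P5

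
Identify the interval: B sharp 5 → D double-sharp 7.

B to D spans three letter names (B-C-D), plus an octave — that makes it a tenth of some quality.
Counting semitones, B#5→D##7 is 16, which is the major tenth.
(Equivalently, a compound major third: a major third plus an octave.)

major 10th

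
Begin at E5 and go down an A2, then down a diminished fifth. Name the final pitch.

An augmented second down from E5 is Db5.
Db5 down a diminished fifth → G4 (6 semitones).

G4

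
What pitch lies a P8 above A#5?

A#6

For an octave the letter name doesn't change: still A, an octave up.
A perfect octave is 12 semitones; 12 semitones up from A#5 gives A#6.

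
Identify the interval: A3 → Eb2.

A11

Descending from A3 to Eb2 is the same interval as ascending Eb2 to A3.
E to A spans four letter names (E-F-G-A), plus an octave: an eleventh.
A perfect eleventh would be 17 semitones; Eb2 to A3 is 18, one semitone wider, so the interval is augmented.
(Equivalently, a compound augmented fourth: an augmented fourth plus an octave.)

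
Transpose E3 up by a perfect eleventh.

A4

The eleventh's letter: E up four letter names plus an octave → A.
Moving 17 semitones up from E3 (the size of a perfect eleventh) reaches A4.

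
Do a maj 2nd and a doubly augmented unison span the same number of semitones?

Yes

A major second = 2 semitones = a doubly augmented unison; enharmonically equal.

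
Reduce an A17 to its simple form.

augmented third

Take out 2 octaves (14 from the number): 17 − 14 = 3.
Quality carries through unchanged, so the simple form is an augmented third.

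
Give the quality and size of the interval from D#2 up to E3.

D to E spans two letter names (D-E), plus an octave, so the interval is some kind of ninth.
D#2 to E3 is 13 semitones, a half step short of the major ninth (14), so this is minor.
(Equivalently, a compound minor second: a minor second plus an octave.)

m9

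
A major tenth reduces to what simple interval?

major third

Subtracting seven from the interval number removes an octave: 10 − 7 = 3.
So a major tenth is an octave plus a major third. The quality is unchanged.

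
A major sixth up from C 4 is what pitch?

The sixth takes the letter from C up to A.
A major sixth is 9 semitones; 9 semitones up from C4 gives A4.

A 4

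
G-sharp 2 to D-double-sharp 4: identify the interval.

G to D spans five letter names (G-A-B-C-D), plus an octave — that makes it a twelfth of some quality.
The perfect twelfth is 19 semitones; here we have 20, one semitone wider: augmented.
(Equivalently, a compound augmented fifth: an augmented fifth plus an octave.)

augmented twelfth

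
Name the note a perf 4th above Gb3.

Cb4

Four letter names up from G: C.
A perfect fourth spans 5 semitones, so from Gb3 the target pitch is Cb4.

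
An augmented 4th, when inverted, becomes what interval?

diminished fifth

Interval numbers invert to sum to nine: 4 + 5 = 9, so a fourth inverts to a fifth.
The quality also flips — augmented becomes diminished — giving a diminished fifth.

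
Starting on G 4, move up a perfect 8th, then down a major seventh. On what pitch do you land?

A perfect octave up from G4 is G5.
Down a major seventh from G5: Ab4 (11 semitones down).

A flat 4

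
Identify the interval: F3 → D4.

F to D spans six letter names (F-G-A-B-C-D): a sixth.
F3 to D4 is 9 semitones, matching the major sixth exactly, so the quality is major.

major sixth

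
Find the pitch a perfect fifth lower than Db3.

The fifth takes the letter from D down to G.
Moving 7 semitones down from Db3 (the size of a perfect fifth) reaches Gb2.

Gb2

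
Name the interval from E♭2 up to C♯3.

E to C spans six letter names (E-F-G-A-B-C): a sixth.
Eb2 to C#3 spans 10 semitones — one semitone wider than the major sixth (9) — giving an augmented sixth.

augmented sixth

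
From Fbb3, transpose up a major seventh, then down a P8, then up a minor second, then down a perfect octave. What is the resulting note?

Fbb2

Up a major seventh from Fbb3: Ebb4 (11 semitones up).
Down a perfect octave from Ebb4: Ebb3 (12 semitones down).
Ebb3 up a minor second → Fbb3 (1 semitone).
A perfect octave down from Fbb3 is Fbb2.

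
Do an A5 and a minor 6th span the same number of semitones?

An augmented fifth spans 8 semitones, and a minor sixth also spans 8 semitones — they're enharmonic.

Yes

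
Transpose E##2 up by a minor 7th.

D##3

Counting seven letter names up from E lands on D.
A minor seventh spans 10 semitones, so from E##2 the target pitch is D##3.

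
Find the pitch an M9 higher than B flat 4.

C 6

The ninth's letter: B up two letter names plus an octave → C.
A major ninth spans 14 semitones, so from Bb4 the target pitch is C6.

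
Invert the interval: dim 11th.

augmented 5th

First reduce the compound diminished eleventh to its simple form, a diminished fourth.
Inverted interval numbers add to nine, so a fourth pairs with a fifth (4 + 5 = 9).
Quality inverts too: diminished becomes augmented. That makes the inversion an augmented fifth.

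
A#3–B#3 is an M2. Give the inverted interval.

minor 7th

Inverted interval numbers add to nine, so a second pairs with a seventh (2 + 7 = 9).
Quality inverts too: major becomes minor. That makes the inversion a minor seventh.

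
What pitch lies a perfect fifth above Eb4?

Bb4

The fifth takes the letter from E up to B.
Moving 7 semitones up from Eb4 (the size of a perfect fifth) reaches Bb4.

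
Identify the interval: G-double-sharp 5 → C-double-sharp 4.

Descending from G##5 to C##4 is the same interval as ascending C##4 to G##5.
C to G spans five letter names (C-D-E-F-G), plus an octave, so the interval is some kind of twelfth.
C##4 to G##5 is 19 semitones, matching the perfect twelfth exactly, so the quality is perfect.
(Equivalently, a compound perfect fifth: a perfect fifth plus an octave.)

perfect twelfth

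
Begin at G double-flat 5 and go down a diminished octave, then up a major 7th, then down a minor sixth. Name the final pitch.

A 4

Gbb5 down a diminished octave → Gb4 (11 semitones).
A major seventh up from Gb4 is F5.
F5 down a minor sixth → A4 (8 semitones).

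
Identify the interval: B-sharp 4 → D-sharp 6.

minor tenth

B to D spans three letter names (B-C-D), plus an octave — that makes it a tenth of some quality.
At 15 semitones, B#4→D#6 falls one short of a major tenth: minor.
(Equivalently, a compound minor third: a minor third plus an octave.)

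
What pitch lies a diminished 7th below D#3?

E##2

The seventh takes the letter from D down to E.
A diminished seventh is 9 semitones; 9 semitones down from D#3 gives E##2.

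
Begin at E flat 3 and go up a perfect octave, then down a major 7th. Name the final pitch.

F flat 3

Eb3 up a perfect octave → Eb4 (12 semitones).
Eb4 down a major seventh → Fb3 (11 semitones).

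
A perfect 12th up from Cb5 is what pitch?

Gb6

The twelfth's letter: C up five letter names plus an octave → G.
A perfect twelfth spans 19 semitones, so from Cb5 the target pitch is Gb6.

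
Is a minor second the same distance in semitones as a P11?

A minor second spans 1 semitone; a perfect eleventh spans 17 semitones. They differ by 16.

No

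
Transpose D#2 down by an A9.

Two letters down from D (plus an octave) reaches C.
An augmented ninth spans 15 semitones, so from D#2 the target pitch is C1.

C1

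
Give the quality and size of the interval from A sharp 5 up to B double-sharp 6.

A to B spans two letter names (A-B), plus an octave — that makes it a ninth of some quality.
A#5 to B##6 spans 15 semitones — one semitone wider than the major ninth (14) — giving an augmented ninth.
(Equivalently, a compound augmented second: an augmented second plus an octave.)

augmented ninth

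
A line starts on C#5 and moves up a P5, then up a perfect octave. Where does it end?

G#6

Up a perfect fifth from C#5: G#5 (7 semitones up).
A perfect octave up from G#5 is G#6.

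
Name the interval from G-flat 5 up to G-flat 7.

perfect fifteenth

G to G is the same letter name, plus 2 octaves: a fifteenth.
Counting semitones, Gb5→Gb7 is 24, which is the perfect fifteenth.
(Equivalently, a compound perfect octave: a perfect octave plus an octave.)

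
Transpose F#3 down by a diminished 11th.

C##2

The eleventh's letter: F down four letter names plus an octave → C.
A diminished eleventh spans 16 semitones, so from F#3 the target pitch is C##2.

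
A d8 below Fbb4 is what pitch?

The letter stays F (same as the start), shifted an octave down.
A diminished octave spans 11 semitones, so from Fbb4 the target pitch is Fb3.

Fb3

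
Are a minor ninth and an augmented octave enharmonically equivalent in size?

A minor ninth = 13 semitones = an augmented octave; enharmonically equal.

Yes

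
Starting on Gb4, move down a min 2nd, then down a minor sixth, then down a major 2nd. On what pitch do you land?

G3

Down a minor second from Gb4: F4 (1 semitone down).
A minor sixth down from F4 is A3.
A major second down from A3 is G3.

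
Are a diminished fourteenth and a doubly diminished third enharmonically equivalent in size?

A diminished fourteenth spans 21 semitones; a doubly diminished third spans 1 semitone. They differ by 20.

No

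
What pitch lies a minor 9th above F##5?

Counting two letter names plus an octave up from F lands on G.
A minor ninth spans 13 semitones, so from F##5 the target pitch is G#6.

G#6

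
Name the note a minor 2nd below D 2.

The second takes the letter from D down to C.
A minor second is 1 semitone; 1 semitone down from D2 gives C#2.

C-sharp 2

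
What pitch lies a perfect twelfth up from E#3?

B#4

The twelfth's letter: E up five letter names plus an octave → B.
A perfect twelfth spans 19 semitones, so from E#3 the target pitch is B#4.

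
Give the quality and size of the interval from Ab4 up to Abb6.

A to A is the same letter name, plus 2 octaves — that makes it a fifteenth of some quality.
The perfect fifteenth is 24 semitones; here we have 23, one semitone narrower: diminished.
(Equivalently, a compound diminished octave: a diminished octave plus an octave.)

diminished fifteenth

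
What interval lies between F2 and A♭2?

F to A spans three letter names (F-G-A) — that makes it a third of some quality.
F2 to Ab2 is 3 semitones, a half step short of the major third (4), so this is minor.

minor third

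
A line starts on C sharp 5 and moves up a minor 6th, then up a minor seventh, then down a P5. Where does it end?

Up a minor sixth from C#5: A5 (8 semitones up).
A minor seventh up from A5 is G6.
G6 down a perfect fifth → C6 (7 semitones).

C 6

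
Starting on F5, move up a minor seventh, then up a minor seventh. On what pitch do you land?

Db7

A minor seventh up from F5 is Eb6.
Eb6 up a minor seventh → Db7 (10 semitones).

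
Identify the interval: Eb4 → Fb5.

E to F spans two letter names (E-F), plus an octave: a ninth.
At 13 semitones, Eb4→Fb5 falls one short of a major ninth: minor.
(Equivalently, a compound minor second: a minor second plus an octave.)

minor 9th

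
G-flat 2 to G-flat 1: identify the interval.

perfect octave

Descending from Gb2 to Gb1 is the same interval as ascending Gb1 to Gb2.
G to G is the same letter name, plus an octave — that makes it an octave of some quality.
Gb1 to Gb2 is 12 semitones, matching the perfect octave exactly, so the quality is perfect.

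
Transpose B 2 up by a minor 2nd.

The second takes the letter from B up to C.
Moving 1 semitone up from B2 (the size of a minor second) reaches C3.

C 3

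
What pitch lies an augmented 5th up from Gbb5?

Db6

Five letter names up from G: D.
Moving 8 semitones up from Gbb5 (the size of an augmented fifth) reaches Db6.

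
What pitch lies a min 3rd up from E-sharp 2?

The third takes the letter from E up to G.
Moving 3 semitones up from E#2 (the size of a minor third) reaches G#2.

G-sharp 2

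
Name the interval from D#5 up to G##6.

D to G spans four letter names (D-E-F-G), plus an octave, so the interval is some kind of eleventh.
A perfect eleventh would be 17 semitones; D#5 to G##6 is 18, one semitone wider, so the interval is augmented.
(Equivalently, a compound augmented fourth: an augmented fourth plus an octave.)

A11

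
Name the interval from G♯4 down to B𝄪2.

Descending from G#4 to B##2 is the same interval as ascending B##2 to G#4.
B to G spans six letter names (B-C-D-E-F-G), plus an octave — that makes it a thirteenth of some quality.
The major thirteenth is 21 semitones; here we have 19, two semitones narrower: diminished.
(Equivalently, a compound diminished sixth: a diminished sixth plus an octave.)

diminished thirteenth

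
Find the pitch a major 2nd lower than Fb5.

The second takes the letter from F down to E.
A major second is 2 semitones; 2 semitones down from Fb5 gives Ebb5.

Ebb5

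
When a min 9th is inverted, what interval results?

First reduce the compound minor ninth to its simple form, a minor second.
The rule of nine gives the new number: 9 − 2 = 7, so a second becomes a seventh.
And minor becomes major under inversion, so we get a major seventh.

M7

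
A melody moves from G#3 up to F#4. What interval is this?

G to F spans seven letter names (G-A-B-C-D-E-F): a seventh.
G#3 to F#4 is 10 semitones, a half step short of the major seventh (11), so this is minor.

m7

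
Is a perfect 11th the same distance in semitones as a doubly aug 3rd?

No

A perfect eleventh is 17 semitones but a doubly augmented third is 6 semitones — different sizes.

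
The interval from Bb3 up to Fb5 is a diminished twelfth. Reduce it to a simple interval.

Each octave removed subtracts seven from the number: 12 − 7 = 5.
That makes a diminished twelfth a compound diminished fifth — an octave plus a diminished fifth.

diminished 5th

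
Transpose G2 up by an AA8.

An octave keeps the letter name G, an octave up from G.
A doubly augmented octave spans 14 semitones, so from G2 the target pitch is G##3.

G##3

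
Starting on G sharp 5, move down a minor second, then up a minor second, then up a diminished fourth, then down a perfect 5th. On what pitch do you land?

G#5 down a minor second → F##5 (1 semitone).
Up a minor second from F##5: G#5 (1 semitone up).
G#5 up a diminished fourth → C6 (4 semitones).
A perfect fifth down from C6 is F5.

F 5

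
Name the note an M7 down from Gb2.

Abb1

Seven letter names down from G: A.
A major seventh is 11 semitones; 11 semitones down from Gb2 gives Abb1.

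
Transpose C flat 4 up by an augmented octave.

The letter stays C (same as the start), shifted an octave up.
Moving 13 semitones up from Cb4 (the size of an augmented octave) reaches C5.

C 5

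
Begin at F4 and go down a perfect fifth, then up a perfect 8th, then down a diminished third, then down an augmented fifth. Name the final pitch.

A perfect fifth down from F4 is Bb3.
A perfect octave up from Bb3 is Bb4.
A diminished third down from Bb4 is G#4.
Down an augmented fifth from G#4: C4 (8 semitones down).

C4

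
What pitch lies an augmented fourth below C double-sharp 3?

G sharp 2

The fourth takes the letter from C down to G.
An augmented fourth spans 6 semitones, so from C##3 the target pitch is G#2.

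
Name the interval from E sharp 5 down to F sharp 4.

Descending from E#5 to F#4 is the same interval as ascending F#4 to E#5.
F to E spans seven letter names (F-G-A-B-C-D-E), so the interval is some kind of seventh.
Counting semitones, F#4→E#5 is 11, which is the major seventh.

major seventh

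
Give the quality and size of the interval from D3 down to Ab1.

augmented 11th

Descending from D3 to Ab1 is the same interval as ascending Ab1 to D3.
A to D spans four letter names (A-B-C-D), plus an octave, so the interval is some kind of eleventh.
A perfect eleventh would be 17 semitones; Ab1 to D3 is 18, one semitone wider, so the interval is augmented.
(Equivalently, a compound augmented fourth: an augmented fourth plus an octave.)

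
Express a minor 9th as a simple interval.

Each octave removed subtracts seven from the number: 9 − 7 = 2.
That makes a minor ninth a compound minor second — an octave plus a minor second.

m2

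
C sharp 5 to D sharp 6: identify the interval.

C to D spans two letter names (C-D), plus an octave — that makes it a ninth of some quality.
C#5 to D#6 is 14 semitones, matching the major ninth exactly, so the quality is major.
(Equivalently, a compound major second: a major second plus an octave.)

M9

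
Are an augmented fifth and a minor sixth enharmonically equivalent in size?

An augmented fifth = 8 semitones = a minor sixth; enharmonically equal.

Yes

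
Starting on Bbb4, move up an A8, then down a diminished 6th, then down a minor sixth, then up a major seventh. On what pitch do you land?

E##5

Bbb4 up an augmented octave → Bb5 (13 semitones).
Down a diminished sixth from Bb5: D#5 (7 semitones down).
A minor sixth down from D#5 is F##4.
A major seventh up from F##4 is E##5.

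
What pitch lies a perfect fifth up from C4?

G4

The fifth takes the letter from C up to G.
Moving 7 semitones up from C4 (the size of a perfect fifth) reaches G4.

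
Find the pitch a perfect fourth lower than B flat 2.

Counting four letter names down from B lands on F.
A perfect fourth spans 5 semitones, so from Bb2 the target pitch is F2.

F 2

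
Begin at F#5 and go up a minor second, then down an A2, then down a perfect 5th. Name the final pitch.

A minor second up from F#5 is G5.
G5 down an augmented second → Fb5 (3 semitones).
Fb5 down a perfect fifth → Bbb4 (7 semitones).

Bbb4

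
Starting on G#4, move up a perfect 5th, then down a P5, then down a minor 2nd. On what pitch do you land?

F##4

Up a perfect fifth from G#4: D#5 (7 semitones up).
Down a perfect fifth from D#5: G#4 (7 semitones down).
A minor second down from G#4 is F##4.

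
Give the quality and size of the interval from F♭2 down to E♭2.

m2

Descending from Fb2 to Eb2 is the same interval as ascending Eb2 to Fb2.
E to F spans two letter names (E-F), so the interval is some kind of second.
At 1 semitone, Eb2→Fb2 falls one short of a major second: minor.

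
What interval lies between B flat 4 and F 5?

P5

B to F spans five letter names (B-C-D-E-F), so the interval is some kind of fifth.
Bb4 to F5 is 7 semitones, matching the perfect fifth exactly, so the quality is perfect.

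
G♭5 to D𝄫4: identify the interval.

augmented eleventh

Descending from Gb5 to Dbb4 is the same interval as ascending Dbb4 to Gb5.
D to G spans four letter names (D-E-F-G), plus an octave — that makes it an eleventh of some quality.
Dbb4 to Gb5 spans 18 semitones — one semitone wider than the perfect eleventh (17) — giving an augmented eleventh.
(Equivalently, a compound augmented fourth: an augmented fourth plus an octave.)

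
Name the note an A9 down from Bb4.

The ninth's letter: B down two letter names plus an octave → A.
An augmented ninth is 15 semitones; 15 semitones down from Bb4 gives Abb3.

Abb3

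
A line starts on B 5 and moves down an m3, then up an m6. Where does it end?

E 6

A minor third down from B5 is G#5.
G#5 up a minor sixth → E6 (8 semitones).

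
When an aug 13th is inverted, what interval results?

First reduce the compound augmented thirteenth to its simple form, an augmented sixth.
Inverted interval numbers add to nine, so a sixth pairs with a third (6 + 3 = 9).
The quality also flips — augmented becomes diminished — giving a diminished third.

d3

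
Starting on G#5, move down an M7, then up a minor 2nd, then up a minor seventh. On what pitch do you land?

A major seventh down from G#5 is A4.
A minor second up from A4 is Bb4.
Up a minor seventh from Bb4: Ab5 (10 semitones up).

Ab5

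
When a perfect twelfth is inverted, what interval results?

perfect 4th

First reduce the compound perfect twelfth to its simple form, a perfect fifth.
Interval numbers invert to sum to nine: 5 + 4 = 9, so a fifth inverts to a fourth.
The quality also flips — perfect stays perfect — giving a perfect fourth.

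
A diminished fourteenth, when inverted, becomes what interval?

augmented second

First reduce the compound diminished fourteenth to its simple form, a diminished seventh.
Interval numbers invert to sum to nine: 7 + 2 = 9, so a seventh inverts to a second.
Quality inverts too: diminished becomes augmented. That makes the inversion an augmented second.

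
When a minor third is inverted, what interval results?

major 6th

Interval numbers invert to sum to nine: 3 + 6 = 9, so a third inverts to a sixth.
Quality inverts too: minor becomes major. That makes the inversion a major sixth.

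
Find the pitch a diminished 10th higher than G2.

Three letters up from G (plus an octave) reaches B.
A diminished tenth is 14 semitones; 14 semitones up from G2 gives Bbb3.

Bbb3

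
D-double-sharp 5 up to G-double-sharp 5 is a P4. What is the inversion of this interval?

perfect 5th

The rule of nine gives the new number: 9 − 4 = 5, so a fourth becomes a fifth.
Quality inverts too: perfect stays perfect. That makes the inversion a perfect fifth.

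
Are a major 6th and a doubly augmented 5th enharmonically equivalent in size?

Both span 9 semitones: a major sixth and a doubly augmented fifth are the same chromatic distance.

Yes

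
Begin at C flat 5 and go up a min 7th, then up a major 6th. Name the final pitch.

G flat 6

A minor seventh up from Cb5 is Bbb5.
A major sixth up from Bbb5 is Gb6.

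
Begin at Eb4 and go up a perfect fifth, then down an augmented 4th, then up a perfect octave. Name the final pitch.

A perfect fifth up from Eb4 is Bb4.
An augmented fourth down from Bb4 is Fb4.
Fb4 up a perfect octave → Fb5 (12 semitones).

Fb5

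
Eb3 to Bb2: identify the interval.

P4

Descending from Eb3 to Bb2 is the same interval as ascending Bb2 to Eb3.
B to E spans four letter names (B-C-D-E), so the interval is some kind of fourth.
Counting semitones, Bb2→Eb3 is 5, which is the perfect fourth.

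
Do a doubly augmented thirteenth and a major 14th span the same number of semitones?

A doubly augmented thirteenth = 23 semitones = a major fourteenth; enharmonically equal.

Yes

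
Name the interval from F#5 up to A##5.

augmented 3rd

F to A spans three letter names (F-G-A), so the interval is some kind of third.
F#5 to A##5 spans 5 semitones — one semitone wider than the major third (4) — giving an augmented third.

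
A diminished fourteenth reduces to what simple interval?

Each octave removed subtracts seven from the number: 14 − 7 = 7.
That makes a diminished fourteenth a compound diminished seventh — an octave plus a diminished seventh.

d7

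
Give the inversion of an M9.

First reduce the compound major ninth to its simple form, a major second.
Inverted interval numbers add to nine, so a second pairs with a seventh (2 + 7 = 9).
The quality also flips — major becomes minor — giving a minor seventh.

minor seventh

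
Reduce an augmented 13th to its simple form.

Take out an octave (7 from the number): 13 − 7 = 6.
That makes an augmented thirteenth a compound augmented sixth — an octave plus an augmented sixth.

A6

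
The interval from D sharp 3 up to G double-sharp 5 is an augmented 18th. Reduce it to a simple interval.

Each octave removed subtracts seven from the number: 18 − 14 = 4.
That makes an augmented eighteenth a compound augmented fourth — 2 octaves plus an augmented fourth.

augmented 4th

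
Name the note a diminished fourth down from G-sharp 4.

The fourth takes the letter from G down to D.
A diminished fourth is 4 semitones; 4 semitones down from G#4 gives D##4.

D-double-sharp 4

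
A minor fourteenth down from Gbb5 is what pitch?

Abb3

Seven letters down from G (plus an octave) reaches A.
A minor fourteenth spans 22 semitones, so from Gbb5 the target pitch is Abb3.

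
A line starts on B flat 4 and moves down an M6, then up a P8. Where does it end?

A major sixth down from Bb4 is Db4.
A perfect octave up from Db4 is Db5.

D flat 5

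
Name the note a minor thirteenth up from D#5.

B6

The thirteenth's letter: D up six letter names plus an octave → B.
A minor thirteenth is 20 semitones; 20 semitones up from D#5 gives B6.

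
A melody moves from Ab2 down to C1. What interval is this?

Descending from Ab2 to C1 is the same interval as ascending C1 to Ab2.
C to A spans six letter names (C-D-E-F-G-A), plus an octave, so the interval is some kind of thirteenth.
C1 to Ab2 is 20 semitones, a half step short of the major thirteenth (21), so this is minor.
(Equivalently, a compound minor sixth: a minor sixth plus an octave.)

minor 13th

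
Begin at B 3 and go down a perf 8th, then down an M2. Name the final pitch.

B3 down a perfect octave → B2 (12 semitones).
B2 down a major second → A2 (2 semitones).

A 2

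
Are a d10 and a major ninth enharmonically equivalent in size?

Yes

A diminished tenth spans 14 semitones, and a major ninth also spans 14 semitones — they're enharmonic.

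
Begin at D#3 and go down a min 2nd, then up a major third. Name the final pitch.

D#3 down a minor second → C##3 (1 semitone).
A major third up from C##3 is E##3.

E##3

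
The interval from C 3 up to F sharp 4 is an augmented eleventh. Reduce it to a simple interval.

Take out an octave (7 from the number): 11 − 7 = 4.
Quality carries through unchanged, so the simple form is an augmented fourth.

A4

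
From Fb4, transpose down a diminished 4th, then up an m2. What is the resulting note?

Db4

Down a diminished fourth from Fb4: C4 (4 semitones down).
Up a minor second from C4: Db4 (1 semitone up).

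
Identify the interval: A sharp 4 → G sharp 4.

major second

Descending from A#4 to G#4 is the same interval as ascending G#4 to A#4.
G to A spans two letter names (G-A): a second.
G#4 to A#4 is 2 semitones, matching the major second exactly, so the quality is major.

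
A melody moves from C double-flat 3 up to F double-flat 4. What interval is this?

C to F spans four letter names (C-D-E-F), plus an octave — that makes it an eleventh of some quality.
Counting semitones, Cbb3→Fbb4 is 17, which is the perfect eleventh.
(Equivalently, a compound perfect fourth: a perfect fourth plus an octave.)

perfect eleventh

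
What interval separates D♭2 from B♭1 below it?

Descending from Db2 to Bb1 is the same interval as ascending Bb1 to Db2.
B to D spans three letter names (B-C-D) — that makes it a third of some quality.
At 3 semitones, Bb1→Db2 falls one short of a major third: minor.

minor 3rd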